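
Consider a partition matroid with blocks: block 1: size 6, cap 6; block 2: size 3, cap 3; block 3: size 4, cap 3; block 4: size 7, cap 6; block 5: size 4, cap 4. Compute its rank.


Rank of a partition matroid = sum of min(|Si|, ci) for each block.
= min(6,6) + min(3,3) + min(4,3) + min(7,6) + min(4,4)
= 6 + 3 + 3 + 6 + 4
= 22.

22


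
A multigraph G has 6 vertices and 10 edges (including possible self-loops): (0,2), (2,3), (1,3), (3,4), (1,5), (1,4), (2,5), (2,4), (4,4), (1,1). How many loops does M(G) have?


In a graphic matroid, a loop is a self-loop edge (u,u) with rank 0.
Examining all 10 edges for self-loops...
Self-loops found: (4,4), (1,1)
Number of loops = 2.

2


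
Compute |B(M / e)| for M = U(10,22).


Contracting e from U(10,22) gives U(9,21).
Bases of U(9,21) = C(21,9) = 21! / (9! * 12!) = 293930.

293930


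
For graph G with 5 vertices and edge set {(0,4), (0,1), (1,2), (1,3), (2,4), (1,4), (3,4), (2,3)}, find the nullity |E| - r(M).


Cycle rank (nullity) = |E| - r(M) = |E| - (|V| - c).
|E| = 8, |V| = 5, c = 1.
Nullity = 8 - (5 - 1) = 8 - 4 = 4.

4


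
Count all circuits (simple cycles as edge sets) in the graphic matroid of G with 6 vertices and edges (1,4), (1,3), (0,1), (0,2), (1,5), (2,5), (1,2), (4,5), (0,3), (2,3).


A circuit in a graphic matroid = edge set of a simple cycle.
G has 6 vertices and 10 edges.
Enumerating all minimal edge subsets forming cycles...
Total circuits found: 18.

18


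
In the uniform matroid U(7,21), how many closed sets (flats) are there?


Flats of U(7,21): every subset of size < 7 is a flat, plus E itself.
Count = (21 choose 0) + (21 choose 1) + (21 choose 2) + (21 choose 3) + (21 choose 4) + (21 choose 5) + (21 choose 6) + 1
     = 1 + 21 + 210 + 1330 + 5985 + 20349 + 54264 + 1
     = 82161.

82161


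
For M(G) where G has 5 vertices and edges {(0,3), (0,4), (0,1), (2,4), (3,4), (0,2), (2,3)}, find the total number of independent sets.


An independent set in a graphic matroid is an acyclic edge subset.
G has 5 vertices and 7 edges.
Enumerate all 2^7 = 128 subsets, checking for acyclicity.
Total independent sets = 76.

76


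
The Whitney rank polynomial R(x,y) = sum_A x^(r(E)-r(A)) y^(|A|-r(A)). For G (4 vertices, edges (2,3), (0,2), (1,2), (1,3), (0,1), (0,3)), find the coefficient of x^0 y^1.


R(x,y) = sum over A in 2^E of x^(r(E)-r(A)) * y^(|A|-r(A)).
G has 4 vertices, 6 edges. r(E) = 3.
Enumerate all 2^6 = 64 subsets.
Count subsets with r(E)-r(A)=0 and |A|-r(A)=1: 15.

15


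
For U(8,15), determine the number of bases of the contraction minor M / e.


Contracting e from U(8,15) gives U(7,14).
Bases of U(7,14) = C(14,7) = 14! / (7! * 7!) = 3432.

3432


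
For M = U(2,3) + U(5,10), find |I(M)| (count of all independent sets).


For a direct sum, |I(M1+M2)| = |I(M1)| * |I(M2)|.
|I(U(2,3))| = sum C(3,k) for k=0..2 = 7.
|I(U(5,10))| = sum C(10,k) for k=0..5 = 638.
Total = 7 * 638 = 4466.

4466


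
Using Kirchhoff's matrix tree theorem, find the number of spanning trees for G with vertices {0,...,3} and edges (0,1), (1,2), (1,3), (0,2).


By Kirchhoff's matrix tree theorem, the number of spanning trees equals
the determinant of any cofactor of the Laplacian matrix L.
G has 4 vertices and 4 edges.
Computing the (3 x 3) cofactor determinant gives 3.

3


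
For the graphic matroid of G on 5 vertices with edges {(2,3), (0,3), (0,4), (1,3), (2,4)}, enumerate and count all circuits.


A circuit in a graphic matroid = edge set of a simple cycle.
G has 5 vertices and 5 edges.
Enumerating all minimal edge subsets forming cycles...
Total circuits found: 1.

1


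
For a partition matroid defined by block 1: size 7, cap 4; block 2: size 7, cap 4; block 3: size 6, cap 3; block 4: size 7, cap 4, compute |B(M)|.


A basis picks exactly ci elements from block i.
Number of bases = product of C(|Si|, ci).
= C(7,4) * C(7,4) * C(6,3) * C(7,4)
= 35 * 35 * 20 * 35
= 857500.

857500


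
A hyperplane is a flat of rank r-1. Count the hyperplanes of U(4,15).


Hyperplanes of U(4,15) are flats of rank 3.
In a uniform matroid, these are exactly the (3)-element subsets.
Count = C(15,3) = (15 * 14 * 13) / (1 * 2 * 3) = 455.

455


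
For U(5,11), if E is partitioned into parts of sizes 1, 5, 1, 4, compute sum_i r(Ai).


r(Ai) = min(|Ai|, 5) for each part.
Sum = min(1,5) + min(5,5) + min(1,5) + min(4,5)
    = 1 + 5 + 1 + 4
    = 11.

11


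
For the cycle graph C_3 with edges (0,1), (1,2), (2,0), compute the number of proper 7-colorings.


P(C_3, k) = (k-1)^3 + (-1)^3*(k-1).
P(7) = (6)^3 - 6
= 216 - 6 = 210.

210


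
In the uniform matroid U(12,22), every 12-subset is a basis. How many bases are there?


Bases of U(12,22) are all 12-element subsets of the 22-element ground set.
Number of bases = C(22,12).
C(22,12) = 646646.

646646


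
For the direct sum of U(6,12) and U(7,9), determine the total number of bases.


Bases of a direct sum M1 + M2: |B| = |B(M1)| * |B(M2)|.
|B(U(6,12))| = C(12,6) = 924.
|B(U(7,9))| = C(9,7) = 36.
Total bases = 924 * 36 = 33264.

33264


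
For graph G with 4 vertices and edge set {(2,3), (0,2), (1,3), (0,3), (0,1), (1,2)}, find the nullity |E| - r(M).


Cycle rank (nullity) = |E| - r(M) = |E| - (|V| - c).
|E| = 6, |V| = 4, c = 1.
Nullity = 6 - (4 - 1) = 6 - 3 = 3.

3


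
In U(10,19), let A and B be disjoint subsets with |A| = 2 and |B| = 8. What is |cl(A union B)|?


|A union B| = 2 + 8 = 10 (disjoint).
In U(10,19), cl(S) = S if |S| < 10, else cl(S) = E.
Since 10 >= 10, cl(A union B) = E.
|cl(A union B)| = 19.

19


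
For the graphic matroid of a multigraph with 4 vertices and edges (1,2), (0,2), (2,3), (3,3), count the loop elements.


In a graphic matroid, a loop is a self-loop edge (u,u) with rank 0.
Examining all 4 edges for self-loops...
Self-loops found: (3,3)
Number of loops = 1.

1


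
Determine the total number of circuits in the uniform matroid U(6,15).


In U(6,15), circuits are the (7)-element subsets.
Any set of 7 elements is dependent, and removing any one element gives
an independent set of size 6, so it is a minimal dependent set.
Number of circuits = C(15,7) = 6435.

6435


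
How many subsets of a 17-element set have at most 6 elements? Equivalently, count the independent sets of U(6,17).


Independent sets of U(6,17) are all subsets of size <= 6.
Count = C(17,0) + C(17,1) + C(17,2) + C(17,3) + C(17,4) + C(17,5) + C(17,6)
     = 1 + 17 + 136 + 680 + 2380 + 6188 + 12376
     = 21778.

21778


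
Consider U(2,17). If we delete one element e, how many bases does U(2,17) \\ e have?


Deleting e from U(2,17) gives U(2,16) since n > r.
Bases of U(2,16) = (16 choose 2) = 120.

120


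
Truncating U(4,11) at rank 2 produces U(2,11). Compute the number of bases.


Truncating U(4,11) to rank 2 gives U(2,11).
Bases of U(2,11) are all 2-element subsets of 11 elements.
Number of bases = C(11,2) = 11! / (2! * 9!) = 55.

55


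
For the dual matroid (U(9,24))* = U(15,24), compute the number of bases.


The dual of U(r,n) is U(n-r, n) = U(15,24).
Bases of U(15,24) are all (15)-element subsets.
|B(M*)| = C(24,15) = 1307504.

1307504


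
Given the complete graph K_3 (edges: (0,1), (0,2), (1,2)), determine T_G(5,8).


T(K_3; x,y) = x^2 + x + y.
T(5,8) = 25 + 5 + 8 = 38.

38


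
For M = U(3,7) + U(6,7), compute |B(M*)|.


(M1+M2)* = M1* + M2*.
M1* = U(4,7), bases: C(7,4) = 35.
M2* = U(1,7), bases: C(7,1) = 7.
|B(M*)| = 35 * 7 = 245.

245


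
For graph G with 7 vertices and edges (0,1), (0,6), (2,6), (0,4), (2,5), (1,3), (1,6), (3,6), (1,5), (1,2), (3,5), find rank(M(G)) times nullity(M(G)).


r(M) = |V| - c = 7 - 1 = 6.
nullity = |E| - r(M) = 11 - 6 = 5.
Product = 6 * 5 = 30.

30


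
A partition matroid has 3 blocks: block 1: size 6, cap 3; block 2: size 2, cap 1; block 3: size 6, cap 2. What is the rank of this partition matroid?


Rank of a partition matroid = sum of min(|Si|, ci) for each block.
= min(6,3) + min(2,1) + min(6,2)
= 3 + 1 + 2
= 6.

6


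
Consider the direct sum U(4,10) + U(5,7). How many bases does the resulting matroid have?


Bases of a direct sum M1 + M2: |B| = |B(M1)| * |B(M2)|.
|B(U(4,10))| = C(10,4) = 210.
|B(U(5,7))| = C(7,5) = 21.
Total bases = 210 * 21 = 4410.

4410


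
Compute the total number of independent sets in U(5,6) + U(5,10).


For a direct sum, |I(M1+M2)| = |I(M1)| * |I(M2)|.
|I(U(5,6))| = sum C(6,k) for k=0..5 = 63.
|I(U(5,10))| = sum C(10,k) for k=0..5 = 638.
Total = 63 * 638 = 40194.

40194


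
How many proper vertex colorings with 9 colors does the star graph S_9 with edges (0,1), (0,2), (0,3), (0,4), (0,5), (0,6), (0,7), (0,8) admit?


P(tree, k) = k * (k-1)^(8) for any tree on 9 vertices.
P(9) = 9 * 8^8 = 9 * 16777216 = 150994944.

150994944


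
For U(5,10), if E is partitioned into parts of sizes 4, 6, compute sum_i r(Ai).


r(Ai) = min(|Ai|, 5) for each part.
Sum = min(4,5) + min(6,5)
    = 4 + 5
    = 9.

9


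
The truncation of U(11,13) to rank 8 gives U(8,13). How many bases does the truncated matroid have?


Truncating U(11,13) to rank 8 gives U(8,13).
Bases of U(8,13) are all 8-element subsets of 13 elements.
Number of bases = C(13,8) = 13! / (8! * 5!) = 1287.

1287


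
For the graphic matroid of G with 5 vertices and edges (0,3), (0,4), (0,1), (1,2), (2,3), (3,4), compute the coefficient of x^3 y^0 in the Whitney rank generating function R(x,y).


R(x,y) = sum over A in 2^E of x^(r(E)-r(A)) * y^(|A|-r(A)).
G has 5 vertices, 6 edges. r(E) = 4.
Enumerate all 2^6 = 64 subsets.
Count subsets with r(E)-r(A)=3 and |A|-r(A)=0: 6.

6


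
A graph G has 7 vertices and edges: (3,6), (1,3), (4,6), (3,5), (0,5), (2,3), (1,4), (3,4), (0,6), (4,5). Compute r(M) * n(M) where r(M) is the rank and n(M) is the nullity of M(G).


r(M) = |V| - c = 7 - 1 = 6.
nullity = |E| - r(M) = 10 - 6 = 4.
Product = 6 * 4 = 24.

24


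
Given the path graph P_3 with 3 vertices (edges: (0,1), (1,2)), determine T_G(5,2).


A path on 3 vertices is a tree with 2 edges.
T(x,y) = x^(2) for any tree.
T(5,2) = 5^2 = 25.

25


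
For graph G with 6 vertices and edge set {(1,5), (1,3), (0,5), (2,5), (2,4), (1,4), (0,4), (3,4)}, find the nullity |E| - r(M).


Cycle rank (nullity) = |E| - r(M) = |E| - (|V| - c).
|E| = 8, |V| = 6, c = 1.
Nullity = 8 - (6 - 1) = 8 - 5 = 3.

3


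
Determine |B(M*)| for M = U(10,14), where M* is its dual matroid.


The dual of U(r,n) is U(n-r, n) = U(4,14).
Bases of U(4,14) are all (4)-element subsets.
|B(M*)| = C(14,4) = (14 * 13 * 12 * 11) / (1 * 2 * 3 * 4) = 1001.

1001


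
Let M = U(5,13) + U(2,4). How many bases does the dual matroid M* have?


(M1+M2)* = M1* + M2*.
M1* = U(8,13), bases: C(13,8) = 1287.
M2* = U(2,4), bases: C(4,2) = 6.
|B(M*)| = 1287 * 6 = 7722.

7722


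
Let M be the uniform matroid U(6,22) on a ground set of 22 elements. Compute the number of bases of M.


Bases of U(6,22) are all 6-element subsets of the 22-element ground set.
Number of bases = C(22,6).
(22 choose 6) = 74613.

74613


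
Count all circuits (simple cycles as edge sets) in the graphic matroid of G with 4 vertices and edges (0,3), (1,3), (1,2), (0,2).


A circuit in a graphic matroid = edge set of a simple cycle.
G has 4 vertices and 4 edges.
Enumerating all minimal edge subsets forming cycles...
Total circuits found: 1.

1


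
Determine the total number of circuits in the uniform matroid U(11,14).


In U(11,14), circuits are the (12)-element subsets.
Any set of 12 elements is dependent, and removing any one element gives
an independent set of size 11, so it is a minimal dependent set.
Number of circuits = C(14,12) = 14! / (12! * 2!) = 91.

91


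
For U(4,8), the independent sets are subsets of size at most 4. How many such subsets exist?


Independent sets of U(4,8) are all subsets of size <= 4.
Count = C(8,0) + C(8,1) + C(8,2) + C(8,3) + C(8,4)
     = 1 + 8 + 28 + 56 + 70
     = 163.

163


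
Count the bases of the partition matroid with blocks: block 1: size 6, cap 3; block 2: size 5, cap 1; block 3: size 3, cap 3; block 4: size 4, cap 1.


A basis picks exactly ci elements from block i.
Number of bases = product of C(|Si|, ci).
= C(6,3) * C(5,1) * C(3,3) * C(4,1)
= 20 * 5 * 1 * 4
= 400.

400


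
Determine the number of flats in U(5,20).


Flats of U(5,20): every subset of size < 5 is a flat, plus E itself.
Count = (20 choose 0) + (20 choose 1) + (20 choose 2) + (20 choose 3) + (20 choose 4) + 1
     = 1 + 20 + 190 + 1140 + 4845 + 1
     = 6197.

6197


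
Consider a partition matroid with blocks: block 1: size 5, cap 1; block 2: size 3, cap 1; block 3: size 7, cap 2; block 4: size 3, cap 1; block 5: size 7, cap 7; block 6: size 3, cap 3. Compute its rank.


Rank of a partition matroid = sum of min(|Si|, ci) for each block.
= min(5,1) + min(3,1) + min(7,2) + min(3,1) + min(7,7) + min(3,3)
= 1 + 1 + 2 + 1 + 7 + 3
= 15.

15


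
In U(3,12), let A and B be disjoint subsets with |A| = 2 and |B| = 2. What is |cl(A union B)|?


|A union B| = 2 + 2 = 4 (disjoint).
In U(3,12), cl(S) = S if |S| < 3, else cl(S) = E.
Since 4 >= 3, cl(A union B) = E.
|cl(A union B)| = 12.

12


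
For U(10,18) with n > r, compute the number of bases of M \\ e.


Deleting e from U(10,18) gives U(10,17) since n > r.
Bases of U(10,17) = C(17,10) = 17! / (10! * 7!) = 19448.

19448


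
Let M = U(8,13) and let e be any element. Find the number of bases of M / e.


Contracting e from U(8,13) gives U(7,12).
Bases of U(7,12) = C(12,7) = 792.

792


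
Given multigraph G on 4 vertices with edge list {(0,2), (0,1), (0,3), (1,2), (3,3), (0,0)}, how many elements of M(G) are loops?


In a graphic matroid, a loop is a self-loop edge (u,u) with rank 0.
Examining all 6 edges for self-loops...
Self-loops found: (3,3), (0,0)
Number of loops = 2.

2


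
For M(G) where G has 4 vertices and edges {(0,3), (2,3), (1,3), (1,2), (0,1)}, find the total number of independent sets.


An independent set in a graphic matroid is an acyclic edge subset.
G has 4 vertices and 5 edges.
Enumerate all 2^5 = 32 subsets, checking for acyclicity.
Total independent sets = 24.

24


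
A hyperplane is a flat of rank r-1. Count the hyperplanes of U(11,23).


Hyperplanes of U(11,23) are flats of rank 10.
In a uniform matroid, these are exactly the (10)-element subsets.
Count = (23 choose 10) = 1144066.

1144066


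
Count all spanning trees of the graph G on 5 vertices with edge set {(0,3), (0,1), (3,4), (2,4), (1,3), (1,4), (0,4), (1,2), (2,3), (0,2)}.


By Kirchhoff's matrix tree theorem, the number of spanning trees equals
the determinant of any cofactor of the Laplacian matrix L.
G has 5 vertices and 10 edges.
Computing the (4 x 4) cofactor determinant gives 125.

125


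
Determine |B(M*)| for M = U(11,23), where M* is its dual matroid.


The dual of U(r,n) is U(n-r, n) = U(12,23).
Bases of U(12,23) are all (12)-element subsets.
|B(M*)| = (23 choose 12) = 1352078.

1352078


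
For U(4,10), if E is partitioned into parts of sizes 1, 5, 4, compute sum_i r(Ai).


r(Ai) = min(|Ai|, 4) for each part.
Sum = min(1,4) + min(5,4) + min(4,4)
    = 1 + 4 + 4
    = 9.

9


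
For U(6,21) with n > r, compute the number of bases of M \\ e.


Deleting e from U(6,21) gives U(6,20) since n > r.
Bases of U(6,20) = C(20,6) = 38760.

38760


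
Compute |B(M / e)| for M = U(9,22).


Contracting e from U(9,22) gives U(8,21).
Bases of U(8,21) = C(21,8) = 203490.

203490


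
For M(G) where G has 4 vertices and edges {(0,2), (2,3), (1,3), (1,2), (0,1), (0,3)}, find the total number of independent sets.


An independent set in a graphic matroid is an acyclic edge subset.
G has 4 vertices and 6 edges.
Enumerate all 2^6 = 64 subsets, checking for acyclicity.
Total independent sets = 38.

38


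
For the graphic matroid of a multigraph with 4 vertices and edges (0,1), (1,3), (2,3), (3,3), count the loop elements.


In a graphic matroid, a loop is a self-loop edge (u,u) with rank 0.
Examining all 4 edges for self-loops...
Self-loops found: (3,3)
Number of loops = 1.

1


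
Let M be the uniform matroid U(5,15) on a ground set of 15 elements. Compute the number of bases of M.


Bases of U(5,15) are all 5-element subsets of the 15-element ground set.
Number of bases = C(15,5).
C(15,5) = 3003.

3003


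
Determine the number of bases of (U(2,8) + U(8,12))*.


(M1+M2)* = M1* + M2*.
M1* = U(6,8), bases: C(8,6) = 28.
M2* = U(4,12), bases: C(12,4) = 495.
|B(M*)| = 28 * 495 = 13860.

13860


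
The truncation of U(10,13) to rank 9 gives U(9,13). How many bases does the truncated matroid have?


Truncating U(10,13) to rank 9 gives U(9,13).
Bases of U(9,13) are all 9-element subsets of 13 elements.
Number of bases = C(13,9) = 715.

715


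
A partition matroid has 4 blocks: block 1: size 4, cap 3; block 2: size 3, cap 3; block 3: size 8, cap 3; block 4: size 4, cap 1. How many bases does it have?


A basis picks exactly ci elements from block i.
Number of bases = product of C(|Si|, ci).
= C(4,3) * C(3,3) * C(8,3) * C(4,1)
= 4 * 1 * 56 * 4
= 896.

896


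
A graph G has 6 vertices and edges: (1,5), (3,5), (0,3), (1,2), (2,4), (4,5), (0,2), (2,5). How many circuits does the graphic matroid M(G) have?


A circuit in a graphic matroid = edge set of a simple cycle.
G has 6 vertices and 8 edges.
Enumerating all minimal edge subsets forming cycles...
Total circuits found: 6.

6


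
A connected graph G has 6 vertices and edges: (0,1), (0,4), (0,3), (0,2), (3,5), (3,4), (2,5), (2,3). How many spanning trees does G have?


By Kirchhoff's matrix tree theorem, the number of spanning trees equals
the determinant of any cofactor of the Laplacian matrix L.
G has 6 vertices and 8 edges.
Computing the (5 x 5) cofactor determinant gives 21.

21


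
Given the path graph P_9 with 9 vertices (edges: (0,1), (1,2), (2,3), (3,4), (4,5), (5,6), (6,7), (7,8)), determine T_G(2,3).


A path on 9 vertices is a tree with 8 edges.
T(x,y) = x^(8) for any tree.
T(2,3) = 2^8 = 256.

256


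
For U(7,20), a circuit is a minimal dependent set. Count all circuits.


In U(7,20), circuits are the (8)-element subsets.
Any set of 8 elements is dependent, and removing any one element gives
an independent set of size 7, so it is a minimal dependent set.
Number of circuits = (20 choose 8) = 125970.

125970


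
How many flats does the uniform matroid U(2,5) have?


Flats of U(2,5): every subset of size < 2 is a flat, plus E itself.
Count = C(5,0) + C(5,1) + 1
     = 1 + 5 + 1
     = 7.

7


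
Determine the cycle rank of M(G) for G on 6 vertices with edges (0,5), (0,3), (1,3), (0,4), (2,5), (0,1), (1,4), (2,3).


Cycle rank (nullity) = |E| - r(M) = |E| - (|V| - c).
|E| = 8, |V| = 6, c = 1.
Nullity = 8 - (6 - 1) = 8 - 5 = 3.

3


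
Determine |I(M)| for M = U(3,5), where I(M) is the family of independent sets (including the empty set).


Independent sets of U(3,5) are all subsets of size <= 3.
Count = (5 choose 0) + (5 choose 1) + (5 choose 2) + (5 choose 3)
     = 1 + 5 + 10 + 10
     = 26.

26


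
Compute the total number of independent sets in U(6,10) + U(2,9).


For a direct sum, |I(M1+M2)| = |I(M1)| * |I(M2)|.
|I(U(6,10))| = sum C(10,k) for k=0..6 = 848.
|I(U(2,9))| = sum C(9,k) for k=0..2 = 46.
Total = 848 * 46 = 39008.

39008


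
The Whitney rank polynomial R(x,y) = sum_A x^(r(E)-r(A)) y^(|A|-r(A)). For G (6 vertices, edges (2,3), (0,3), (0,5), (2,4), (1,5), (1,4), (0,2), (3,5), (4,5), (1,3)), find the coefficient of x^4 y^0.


R(x,y) = sum over A in 2^E of x^(r(E)-r(A)) * y^(|A|-r(A)).
G has 6 vertices, 10 edges. r(E) = 5.
Enumerate all 2^10 = 1024 subsets.
Count subsets with r(E)-r(A)=4 and |A|-r(A)=0: 10.

10


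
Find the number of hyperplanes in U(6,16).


Hyperplanes of U(6,16) are flats of rank 5.
In a uniform matroid, these are exactly the (5)-element subsets.
Count = C(16,5) = 4368.

4368


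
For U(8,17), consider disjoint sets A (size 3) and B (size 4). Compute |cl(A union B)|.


|A union B| = 3 + 4 = 7 (disjoint).
In U(8,17), cl(S) = S if |S| < 8, else cl(S) = E.
Since 7 < 8, cl(A union B) = A union B.
|cl(A union B)| = 7.

7


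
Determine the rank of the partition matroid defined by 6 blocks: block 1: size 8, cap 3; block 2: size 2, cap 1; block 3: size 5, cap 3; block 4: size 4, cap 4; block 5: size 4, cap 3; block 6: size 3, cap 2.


Rank of a partition matroid = sum of min(|Si|, ci) for each block.
= min(8,3) + min(2,1) + min(5,3) + min(4,4) + min(4,3) + min(3,2)
= 3 + 1 + 3 + 4 + 3 + 2
= 16.

16


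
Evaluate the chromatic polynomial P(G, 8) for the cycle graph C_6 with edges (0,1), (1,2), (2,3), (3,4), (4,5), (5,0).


P(C_6, k) = (k-1)^6 + (-1)^6*(k-1).
P(8) = (7)^6 + 7
= 117649 + 7 = 117656.

117656


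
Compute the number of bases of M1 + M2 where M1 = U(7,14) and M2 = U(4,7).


Bases of a direct sum M1 + M2: |B| = |B(M1)| * |B(M2)|.
|B(U(7,14))| = C(14,7) = 3432.
|B(U(4,7))| = C(7,4) = 35.
Total bases = 3432 * 35 = 120120.

120120


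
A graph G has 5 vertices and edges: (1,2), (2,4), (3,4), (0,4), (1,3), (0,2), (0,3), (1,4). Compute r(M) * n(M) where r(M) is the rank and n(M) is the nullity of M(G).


r(M) = |V| - c = 5 - 1 = 4.
nullity = |E| - r(M) = 8 - 4 = 4.
Product = 4 * 4 = 16.

16


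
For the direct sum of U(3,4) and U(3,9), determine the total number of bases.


Bases of a direct sum M1 + M2: |B| = |B(M1)| * |B(M2)|.
|B(U(3,4))| = C(4,3) = 4.
|B(U(3,9))| = C(9,3) = 84.
Total bases = 4 * 84 = 336.

336


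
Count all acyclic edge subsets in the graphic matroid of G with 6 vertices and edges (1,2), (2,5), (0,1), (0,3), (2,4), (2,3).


An independent set in a graphic matroid is an acyclic edge subset.
G has 6 vertices and 6 edges.
Enumerate all 2^6 = 64 subsets, checking for acyclicity.
Total independent sets = 60.

60


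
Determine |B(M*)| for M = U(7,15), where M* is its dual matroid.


The dual of U(r,n) is U(n-r, n) = U(8,15).
Bases of U(8,15) are all (8)-element subsets.
|B(M*)| = C(15,8) = 15! / (8! * 7!) = 6435.

6435


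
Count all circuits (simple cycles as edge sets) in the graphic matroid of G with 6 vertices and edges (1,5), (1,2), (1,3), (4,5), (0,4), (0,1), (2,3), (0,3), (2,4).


A circuit in a graphic matroid = edge set of a simple cycle.
G has 6 vertices and 9 edges.
Enumerating all minimal edge subsets forming cycles...
Total circuits found: 13.

13


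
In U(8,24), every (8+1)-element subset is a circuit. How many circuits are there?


In U(8,24), circuits are the (9)-element subsets.
Any set of 9 elements is dependent, and removing any one element gives
an independent set of size 8, so it is a minimal dependent set.
Number of circuits = C(24,9) = 24! / (9! * 15!) = 1307504.

1307504


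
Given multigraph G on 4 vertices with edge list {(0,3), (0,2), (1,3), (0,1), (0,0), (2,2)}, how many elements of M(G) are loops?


In a graphic matroid, a loop is a self-loop edge (u,u) with rank 0.
Examining all 6 edges for self-loops...
Self-loops found: (0,0), (2,2)
Number of loops = 2.

2


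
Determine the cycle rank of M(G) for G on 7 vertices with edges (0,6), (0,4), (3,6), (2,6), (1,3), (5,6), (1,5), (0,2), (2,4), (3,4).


Cycle rank (nullity) = |E| - r(M) = |E| - (|V| - c).
|E| = 10, |V| = 7, c = 1.
Nullity = 10 - (7 - 1) = 10 - 6 = 4.

4


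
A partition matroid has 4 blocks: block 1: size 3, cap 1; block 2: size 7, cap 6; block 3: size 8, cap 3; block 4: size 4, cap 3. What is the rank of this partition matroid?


Rank of a partition matroid = sum of min(|Si|, ci) for each block.
= min(3,1) + min(7,6) + min(8,3) + min(4,3)
= 1 + 6 + 3 + 3
= 13.

13


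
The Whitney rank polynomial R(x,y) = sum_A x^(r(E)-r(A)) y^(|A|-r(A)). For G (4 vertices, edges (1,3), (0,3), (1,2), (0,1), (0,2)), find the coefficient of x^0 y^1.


R(x,y) = sum over A in 2^E of x^(r(E)-r(A)) * y^(|A|-r(A)).
G has 4 vertices, 5 edges. r(E) = 3.
Enumerate all 2^5 = 32 subsets.
Count subsets with r(E)-r(A)=0 and |A|-r(A)=1: 5.

5


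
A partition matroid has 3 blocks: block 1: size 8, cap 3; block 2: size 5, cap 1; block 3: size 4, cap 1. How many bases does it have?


A basis picks exactly ci elements from block i.
Number of bases = product of C(|Si|, ci).
= C(8,3) * C(5,1) * C(4,1)
= 56 * 5 * 4
= 1120.

1120


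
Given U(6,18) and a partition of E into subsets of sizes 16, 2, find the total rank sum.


r(Ai) = min(|Ai|, 6) for each part.
Sum = min(16,6) + min(2,6)
    = 6 + 2
    = 8.

8


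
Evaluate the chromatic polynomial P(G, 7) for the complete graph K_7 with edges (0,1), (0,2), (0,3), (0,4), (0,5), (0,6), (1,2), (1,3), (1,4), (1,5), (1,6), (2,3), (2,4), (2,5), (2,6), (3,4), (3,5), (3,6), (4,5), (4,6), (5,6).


P(K_7, k) = k(k-1)(k-2)...(k-6).
P(7) = (7) * (6) * (5) * (4) * (3) * (2) * (1) = 5040.

5040


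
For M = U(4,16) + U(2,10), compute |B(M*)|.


(M1+M2)* = M1* + M2*.
M1* = U(12,16), bases: C(16,12) = 1820.
M2* = U(8,10), bases: C(10,8) = 45.
|B(M*)| = 1820 * 45 = 81900.

81900


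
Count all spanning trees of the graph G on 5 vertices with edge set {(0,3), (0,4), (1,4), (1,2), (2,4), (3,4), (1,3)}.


By Kirchhoff's matrix tree theorem, the number of spanning trees equals
the determinant of any cofactor of the Laplacian matrix L.
G has 5 vertices and 7 edges.
Computing the (4 x 4) cofactor determinant gives 21.

21


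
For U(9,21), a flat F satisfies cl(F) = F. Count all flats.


Flats of U(9,21): every subset of size < 9 is a flat, plus E itself.
Count = C(21,0) + C(21,1) + C(21,2) + C(21,3) + C(21,4) + C(21,5) + C(21,6) + C(21,7) + C(21,8) + 1
     = 1 + 21 + 210 + 1330 + 5985 + 20349 + 54264 + 116280 + 203490 + 1
     = 401931.

401931


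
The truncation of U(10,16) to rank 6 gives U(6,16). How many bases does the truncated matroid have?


Truncating U(10,16) to rank 6 gives U(6,16).
Bases of U(6,16) are all 6-element subsets of 16 elements.
Number of bases = C(16,6) = 8008.

8008


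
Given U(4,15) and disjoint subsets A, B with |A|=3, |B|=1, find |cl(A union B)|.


|A union B| = 3 + 1 = 4 (disjoint).
In U(4,15), cl(S) = S if |S| < 4, else cl(S) = E.
Since 4 >= 4, cl(A union B) = E.
|cl(A union B)| = 15.

15


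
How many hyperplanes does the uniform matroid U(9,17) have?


Hyperplanes of U(9,17) are flats of rank 8.
In a uniform matroid, these are exactly the (8)-element subsets.
Count = C(17,8) = 17! / (8! * 9!) = 24310.

24310


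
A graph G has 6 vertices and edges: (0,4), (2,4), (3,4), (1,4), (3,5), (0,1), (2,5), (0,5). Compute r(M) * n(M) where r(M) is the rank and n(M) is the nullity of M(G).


r(M) = |V| - c = 6 - 1 = 5.
nullity = |E| - r(M) = 8 - 5 = 3.
Product = 5 * 3 = 15.

15


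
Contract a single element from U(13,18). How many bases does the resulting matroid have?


Contracting e from U(13,18) gives U(12,17).
Bases of U(12,17) = C(17,12) = 17! / (12! * 5!) = 6188.

6188


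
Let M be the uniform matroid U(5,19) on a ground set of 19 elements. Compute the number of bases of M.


Bases of U(5,19) are all 5-element subsets of the 19-element ground set.
Number of bases = C(19,5).
(19 choose 5) = 11628.

11628


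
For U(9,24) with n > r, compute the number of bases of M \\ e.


Deleting e from U(9,24) gives U(9,23) since n > r.
Bases of U(9,23) = C(23,9) = 23! / (9! * 14!) = 817190.

817190


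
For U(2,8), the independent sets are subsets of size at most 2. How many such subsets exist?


Independent sets of U(2,8) are all subsets of size <= 2.
Count = (8 choose 0) + (8 choose 1) + (8 choose 2)
     = 1 + 8 + 28
     = 37.

37


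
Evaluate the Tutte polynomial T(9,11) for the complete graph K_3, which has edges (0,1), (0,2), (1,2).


T(K_3; x,y) = x^2 + x + y.
T(9,11) = 81 + 9 + 11 = 101.

101


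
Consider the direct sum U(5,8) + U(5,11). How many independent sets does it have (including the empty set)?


For a direct sum, |I(M1+M2)| = |I(M1)| * |I(M2)|.
|I(U(5,8))| = sum C(8,k) for k=0..5 = 219.
|I(U(5,11))| = sum C(11,k) for k=0..5 = 1024.
Total = 219 * 1024 = 224256.

224256


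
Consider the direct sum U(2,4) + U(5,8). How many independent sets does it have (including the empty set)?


For a direct sum, |I(M1+M2)| = |I(M1)| * |I(M2)|.
|I(U(2,4))| = sum C(4,k) for k=0..2 = 11.
|I(U(5,8))| = sum C(8,k) for k=0..5 = 219.
Total = 11 * 219 = 2409.

2409


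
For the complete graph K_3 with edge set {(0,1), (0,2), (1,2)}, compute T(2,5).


T(K_3; x,y) = x^2 + x + y.
T(2,5) = 4 + 2 + 5 = 11.

11


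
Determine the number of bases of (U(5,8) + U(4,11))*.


(M1+M2)* = M1* + M2*.
M1* = U(3,8), bases: C(8,3) = 56.
M2* = U(7,11), bases: C(11,7) = 330.
|B(M*)| = 56 * 330 = 18480.

18480


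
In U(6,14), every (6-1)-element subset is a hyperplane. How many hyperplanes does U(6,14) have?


Hyperplanes of U(6,14) are flats of rank 5.
In a uniform matroid, these are exactly the (5)-element subsets.
Count = (14 choose 5) = 2002.

2002


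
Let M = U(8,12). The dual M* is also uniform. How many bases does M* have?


The dual of U(r,n) is U(n-r, n) = U(4,12).
Bases of U(4,12) are all (4)-element subsets.
|B(M*)| = C(12,4) = 12! / (4! * 8!) = 495.

495


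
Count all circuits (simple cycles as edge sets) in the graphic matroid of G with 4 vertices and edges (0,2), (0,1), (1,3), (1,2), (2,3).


A circuit in a graphic matroid = edge set of a simple cycle.
G has 4 vertices and 5 edges.
Enumerating all minimal edge subsets forming cycles...
Total circuits found: 3.

3


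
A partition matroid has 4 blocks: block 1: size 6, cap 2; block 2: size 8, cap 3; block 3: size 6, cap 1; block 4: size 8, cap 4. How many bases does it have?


A basis picks exactly ci elements from block i.
Number of bases = product of C(|Si|, ci).
= C(6,2) * C(8,3) * C(6,1) * C(8,4)
= 15 * 56 * 6 * 70
= 352800.

352800


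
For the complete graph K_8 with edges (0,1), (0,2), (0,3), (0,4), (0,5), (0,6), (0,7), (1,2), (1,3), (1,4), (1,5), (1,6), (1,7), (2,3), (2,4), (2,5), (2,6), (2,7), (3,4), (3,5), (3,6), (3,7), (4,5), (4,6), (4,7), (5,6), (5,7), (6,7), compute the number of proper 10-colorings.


P(K_8, k) = k(k-1)(k-2)...(k-7).
P(10) = (10) * (9) * (8) * (7) * (6) * (5) * (4) * (3) = 1814400.

1814400


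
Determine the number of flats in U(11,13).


Flats of U(11,13): every subset of size < 11 is a flat, plus E itself.
Count = (13 choose 0) + (13 choose 1) + (13 choose 2) + (13 choose 3) + (13 choose 4) + (13 choose 5) + (13 choose 6) + (13 choose 7) + (13 choose 8) + (13 choose 9) + (13 choose 10) + 1
     = 1 + 13 + 78 + 286 + 715 + 1287 + 1716 + 1716 + 1287 + 715 + 286 + 1
     = 8101.

8101


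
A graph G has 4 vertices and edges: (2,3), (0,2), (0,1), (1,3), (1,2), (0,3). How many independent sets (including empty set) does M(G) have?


An independent set in a graphic matroid is an acyclic edge subset.
G has 4 vertices and 6 edges.
Enumerate all 2^6 = 64 subsets, checking for acyclicity.
Total independent sets = 38.

38


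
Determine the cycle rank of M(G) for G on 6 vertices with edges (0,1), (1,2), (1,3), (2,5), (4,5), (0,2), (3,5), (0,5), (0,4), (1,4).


Cycle rank (nullity) = |E| - r(M) = |E| - (|V| - c).
|E| = 10, |V| = 6, c = 1.
Nullity = 10 - (6 - 1) = 10 - 5 = 5.

5


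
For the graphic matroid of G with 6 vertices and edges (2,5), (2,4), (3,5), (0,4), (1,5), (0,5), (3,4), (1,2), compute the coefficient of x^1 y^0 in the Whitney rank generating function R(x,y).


R(x,y) = sum over A in 2^E of x^(r(E)-r(A)) * y^(|A|-r(A)).
G has 6 vertices, 8 edges. r(E) = 5.
Enumerate all 2^8 = 256 subsets.
Count subsets with r(E)-r(A)=1 and |A|-r(A)=0: 62.

62


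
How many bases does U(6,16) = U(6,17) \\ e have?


Deleting e from U(6,17) gives U(6,16) since n > r.
Bases of U(6,16) = C(16,6) = 8008.

8008


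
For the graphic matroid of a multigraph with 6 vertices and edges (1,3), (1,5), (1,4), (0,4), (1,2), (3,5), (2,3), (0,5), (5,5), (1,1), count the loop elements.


In a graphic matroid, a loop is a self-loop edge (u,u) with rank 0.
Examining all 10 edges for self-loops...
Self-loops found: (5,5), (1,1)
Number of loops = 2.

2


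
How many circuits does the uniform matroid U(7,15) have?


In U(7,15), circuits are the (8)-element subsets.
Any set of 8 elements is dependent, and removing any one element gives
an independent set of size 7, so it is a minimal dependent set.
Number of circuits = C(15,8) = 15! / (8! * 7!) = 6435.

6435


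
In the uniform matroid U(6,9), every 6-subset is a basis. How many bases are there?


Bases of U(6,9) are all 6-element subsets of the 9-element ground set.
Number of bases = C(9,6).
(9 choose 6) = 84.

84


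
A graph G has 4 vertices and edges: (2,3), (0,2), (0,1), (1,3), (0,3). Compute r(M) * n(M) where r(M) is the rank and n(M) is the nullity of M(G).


r(M) = |V| - c = 4 - 1 = 3.
nullity = |E| - r(M) = 5 - 3 = 2.
Product = 3 * 2 = 6.

6


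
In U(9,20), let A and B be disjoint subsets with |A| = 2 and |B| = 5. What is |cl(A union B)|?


|A union B| = 2 + 5 = 7 (disjoint).
In U(9,20), cl(S) = S if |S| < 9, else cl(S) = E.
Since 7 < 9, cl(A union B) = A union B.
|cl(A union B)| = 7.

7


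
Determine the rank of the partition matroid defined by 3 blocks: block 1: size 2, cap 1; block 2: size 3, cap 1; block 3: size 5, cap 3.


Rank of a partition matroid = sum of min(|Si|, ci) for each block.
= min(2,1) + min(3,1) + min(5,3)
= 1 + 1 + 3
= 5.

5


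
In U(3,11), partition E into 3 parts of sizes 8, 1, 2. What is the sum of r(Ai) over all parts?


r(Ai) = min(|Ai|, 3) for each part.
Sum = min(8,3) + min(1,3) + min(2,3)
    = 3 + 1 + 2
    = 6.

6


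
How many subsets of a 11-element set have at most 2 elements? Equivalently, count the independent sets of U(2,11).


Independent sets of U(2,11) are all subsets of size <= 2.
Count = C(11,0) + C(11,1) + C(11,2)
     = 1 + 11 + 55
     = 67.

67


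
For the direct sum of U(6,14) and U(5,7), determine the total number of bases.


Bases of a direct sum M1 + M2: |B| = |B(M1)| * |B(M2)|.
|B(U(6,14))| = C(14,6) = 3003.
|B(U(5,7))| = C(7,5) = 21.
Total bases = 3003 * 21 = 63063.

63063


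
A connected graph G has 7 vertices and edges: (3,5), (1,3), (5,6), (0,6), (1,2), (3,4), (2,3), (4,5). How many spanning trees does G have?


By Kirchhoff's matrix tree theorem, the number of spanning trees equals
the determinant of any cofactor of the Laplacian matrix L.
G has 7 vertices and 8 edges.
Computing the (6 x 6) cofactor determinant gives 9.

9


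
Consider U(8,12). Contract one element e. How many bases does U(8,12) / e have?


Contracting e from U(8,12) gives U(7,11).
Bases of U(7,11) = (11 choose 7) = 330.

330


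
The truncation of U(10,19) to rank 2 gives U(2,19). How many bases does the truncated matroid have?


Truncating U(10,19) to rank 2 gives U(2,19).
Bases of U(2,19) are all 2-element subsets of 19 elements.
Number of bases = (19 choose 2) = 171.

171


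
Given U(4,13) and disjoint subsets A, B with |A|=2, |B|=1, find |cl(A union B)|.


|A union B| = 2 + 1 = 3 (disjoint).
In U(4,13), cl(S) = S if |S| < 4, else cl(S) = E.
Since 3 < 4, cl(A union B) = A union B.
|cl(A union B)| = 3.

3


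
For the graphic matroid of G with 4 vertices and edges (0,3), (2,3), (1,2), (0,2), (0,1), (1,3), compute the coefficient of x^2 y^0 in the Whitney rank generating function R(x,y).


R(x,y) = sum over A in 2^E of x^(r(E)-r(A)) * y^(|A|-r(A)).
G has 4 vertices, 6 edges. r(E) = 3.
Enumerate all 2^6 = 64 subsets.
Count subsets with r(E)-r(A)=2 and |A|-r(A)=0: 6.

6


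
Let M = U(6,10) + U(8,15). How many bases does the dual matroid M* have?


(M1+M2)* = M1* + M2*.
M1* = U(4,10), bases: C(10,4) = 210.
M2* = U(7,15), bases: C(15,7) = 6435.
|B(M*)| = 210 * 6435 = 1351350.

1351350


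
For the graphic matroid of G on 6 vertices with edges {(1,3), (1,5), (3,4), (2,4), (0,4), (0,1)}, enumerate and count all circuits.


A circuit in a graphic matroid = edge set of a simple cycle.
G has 6 vertices and 6 edges.
Enumerating all minimal edge subsets forming cycles...
Total circuits found: 1.

1


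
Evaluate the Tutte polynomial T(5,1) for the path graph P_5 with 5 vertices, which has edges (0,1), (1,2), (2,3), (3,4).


A path on 5 vertices is a tree with 4 edges.
T(x,y) = x^(4) for any tree.
T(5,1) = 5^4 = 625.

625


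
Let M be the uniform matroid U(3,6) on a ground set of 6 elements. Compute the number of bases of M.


Bases of U(3,6) are all 3-element subsets of the 6-element ground set.
Number of bases = C(6,3).
C(6,3) = 6! / (3! * 3!) = 20.

20


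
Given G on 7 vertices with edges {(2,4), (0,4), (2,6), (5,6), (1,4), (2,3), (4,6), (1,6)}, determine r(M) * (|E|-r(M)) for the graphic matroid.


r(M) = |V| - c = 7 - 1 = 6.
nullity = |E| - r(M) = 8 - 6 = 2.
Product = 6 * 2 = 12.

12


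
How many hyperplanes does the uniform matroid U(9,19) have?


Hyperplanes of U(9,19) are flats of rank 8.
In a uniform matroid, these are exactly the (8)-element subsets.
Count = C(19,8) = 19! / (8! * 11!) = 75582.

75582


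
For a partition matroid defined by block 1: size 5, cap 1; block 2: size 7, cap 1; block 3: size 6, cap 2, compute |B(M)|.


A basis picks exactly ci elements from block i.
Number of bases = product of C(|Si|, ci).
= C(5,1) * C(7,1) * C(6,2)
= 5 * 7 * 15
= 525.

525


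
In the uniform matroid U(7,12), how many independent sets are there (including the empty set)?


Independent sets of U(7,12) are all subsets of size <= 7.
Count = (12 choose 0) + (12 choose 1) + (12 choose 2) + (12 choose 3) + (12 choose 4) + (12 choose 5) + (12 choose 6) + (12 choose 7)
     = 1 + 12 + 66 + 220 + 495 + 792 + 924 + 792
     = 3302.

3302


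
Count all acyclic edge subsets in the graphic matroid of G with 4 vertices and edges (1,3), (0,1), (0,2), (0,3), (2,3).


An independent set in a graphic matroid is an acyclic edge subset.
G has 4 vertices and 5 edges.
Enumerate all 2^5 = 32 subsets, checking for acyclicity.
Total independent sets = 24.

24


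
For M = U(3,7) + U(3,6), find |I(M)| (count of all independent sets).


For a direct sum, |I(M1+M2)| = |I(M1)| * |I(M2)|.
|I(U(3,7))| = sum C(7,k) for k=0..3 = 64.
|I(U(3,6))| = sum C(6,k) for k=0..3 = 42.
Total = 64 * 42 = 2688.

2688


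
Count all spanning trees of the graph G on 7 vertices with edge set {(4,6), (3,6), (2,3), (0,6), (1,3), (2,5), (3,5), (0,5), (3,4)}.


By Kirchhoff's matrix tree theorem, the number of spanning trees equals
the determinant of any cofactor of the Laplacian matrix L.
G has 7 vertices and 9 edges.
Computing the (6 x 6) cofactor determinant gives 30.

30


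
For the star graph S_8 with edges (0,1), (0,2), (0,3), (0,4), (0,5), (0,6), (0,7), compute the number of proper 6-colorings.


P(tree, k) = k * (k-1)^(7) for any tree on 8 vertices.
P(6) = 6 * 5^7 = 6 * 78125 = 468750.

468750


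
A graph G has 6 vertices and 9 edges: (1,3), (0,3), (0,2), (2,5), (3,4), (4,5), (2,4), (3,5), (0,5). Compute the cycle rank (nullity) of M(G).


Cycle rank (nullity) = |E| - r(M) = |E| - (|V| - c).
|E| = 9, |V| = 6, c = 1.
Nullity = 9 - (6 - 1) = 9 - 5 = 4.

4


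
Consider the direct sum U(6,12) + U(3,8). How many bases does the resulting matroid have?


Bases of a direct sum M1 + M2: |B| = |B(M1)| * |B(M2)|.
|B(U(6,12))| = C(12,6) = 924.
|B(U(3,8))| = C(8,3) = 56.
Total bases = 924 * 56 = 51744.

51744


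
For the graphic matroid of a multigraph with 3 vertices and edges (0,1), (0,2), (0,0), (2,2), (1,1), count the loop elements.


In a graphic matroid, a loop is a self-loop edge (u,u) with rank 0.
Examining all 5 edges for self-loops...
Self-loops found: (0,0), (2,2), (1,1)
Number of loops = 3.

3


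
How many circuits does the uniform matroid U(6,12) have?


In U(6,12), circuits are the (7)-element subsets.
Any set of 7 elements is dependent, and removing any one element gives
an independent set of size 6, so it is a minimal dependent set.
Number of circuits = C(12,7) = 12! / (7! * 5!) = 792.

792
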